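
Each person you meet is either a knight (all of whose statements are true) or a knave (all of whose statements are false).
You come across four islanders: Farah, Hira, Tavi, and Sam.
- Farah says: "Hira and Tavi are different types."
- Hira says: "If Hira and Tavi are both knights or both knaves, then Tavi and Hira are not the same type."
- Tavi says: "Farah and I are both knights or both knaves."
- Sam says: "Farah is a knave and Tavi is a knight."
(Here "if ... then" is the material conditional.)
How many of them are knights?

2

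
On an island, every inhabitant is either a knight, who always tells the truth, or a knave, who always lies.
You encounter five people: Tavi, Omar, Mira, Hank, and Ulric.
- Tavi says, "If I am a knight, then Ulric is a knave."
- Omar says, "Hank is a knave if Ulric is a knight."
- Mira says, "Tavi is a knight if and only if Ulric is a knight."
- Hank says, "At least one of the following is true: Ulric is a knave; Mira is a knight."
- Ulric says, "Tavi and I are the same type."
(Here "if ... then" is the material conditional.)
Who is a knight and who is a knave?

Tavi is a knight; "if I am a knight, then Ulric is a knave" is True, as required.
Omar (knight): "Hank is a knave if Ulric is a knight" — True. ✓
Mira (knave): "Tavi is a knight if and only if Ulric is a knight" — False. ✓
As a knight, Hank's statement "at least one of the following is true: Ulric is a knave; Mira is a knight" should be True; it is.
Ulric (knave): "Tavi and I are the same type" — False. ✓

Tavi is a knight, Omar is a knight, Mira is a knave, Hank is a knight, and Ulric is a knave.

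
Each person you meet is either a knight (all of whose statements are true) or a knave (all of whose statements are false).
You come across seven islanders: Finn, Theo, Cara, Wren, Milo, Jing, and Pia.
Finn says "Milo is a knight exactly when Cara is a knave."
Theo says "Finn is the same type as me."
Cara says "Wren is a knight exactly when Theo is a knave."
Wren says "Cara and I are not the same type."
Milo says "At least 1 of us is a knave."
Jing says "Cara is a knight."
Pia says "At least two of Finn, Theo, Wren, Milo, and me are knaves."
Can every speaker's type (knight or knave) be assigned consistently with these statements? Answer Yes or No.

Yes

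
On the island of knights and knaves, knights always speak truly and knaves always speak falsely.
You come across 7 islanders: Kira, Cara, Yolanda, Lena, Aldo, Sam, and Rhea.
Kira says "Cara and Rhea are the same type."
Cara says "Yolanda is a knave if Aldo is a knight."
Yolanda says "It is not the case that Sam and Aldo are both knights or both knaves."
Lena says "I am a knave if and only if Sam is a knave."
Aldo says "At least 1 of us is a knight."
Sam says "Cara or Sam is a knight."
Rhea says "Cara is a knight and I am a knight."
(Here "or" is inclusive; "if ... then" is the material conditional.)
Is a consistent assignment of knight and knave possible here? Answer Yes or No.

Yes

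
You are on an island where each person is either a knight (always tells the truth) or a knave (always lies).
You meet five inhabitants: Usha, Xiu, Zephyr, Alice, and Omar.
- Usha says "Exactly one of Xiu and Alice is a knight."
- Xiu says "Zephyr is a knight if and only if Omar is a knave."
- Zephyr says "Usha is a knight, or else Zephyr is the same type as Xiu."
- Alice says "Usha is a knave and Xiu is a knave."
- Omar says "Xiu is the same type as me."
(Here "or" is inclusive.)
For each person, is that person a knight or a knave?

Usha is a knight, and the claim "exactly one of Xiu and Alice is a knight" is indeed true.
Since Xiu is a knight, "Zephyr is a knight if and only if Omar is a knave" needs to be true, which holds.
As a knight, Zephyr's statement "Usha is a knight, or else Zephyr is the same type as Xiu" should be true; it is.
Alice is a knave, and the claim "Usha is a knave and Xiu is a knave" is indeed false.
Since Omar is a knave, "Xiu is the same type as me" needs to be false, which holds.

Knights: Usha, Xiu, and Zephyr. Knaves: Alice and Omar.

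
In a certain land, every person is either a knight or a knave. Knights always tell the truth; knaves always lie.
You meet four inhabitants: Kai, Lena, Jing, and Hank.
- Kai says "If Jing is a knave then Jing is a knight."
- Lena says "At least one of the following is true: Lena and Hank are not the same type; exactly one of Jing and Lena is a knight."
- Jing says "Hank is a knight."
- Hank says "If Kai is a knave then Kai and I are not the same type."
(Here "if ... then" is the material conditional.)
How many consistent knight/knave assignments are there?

Consistent assignments:
  Kai=knave, Lena=knight, Jing=knave, Hank=knave
  Kai=knave, Lena=knave, Jing=knave, Hank=knave

2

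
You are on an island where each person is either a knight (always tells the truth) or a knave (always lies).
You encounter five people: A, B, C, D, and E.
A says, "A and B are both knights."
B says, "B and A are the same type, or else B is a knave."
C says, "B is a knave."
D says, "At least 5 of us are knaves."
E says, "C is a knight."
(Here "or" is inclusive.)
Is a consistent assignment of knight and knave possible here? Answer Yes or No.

Yes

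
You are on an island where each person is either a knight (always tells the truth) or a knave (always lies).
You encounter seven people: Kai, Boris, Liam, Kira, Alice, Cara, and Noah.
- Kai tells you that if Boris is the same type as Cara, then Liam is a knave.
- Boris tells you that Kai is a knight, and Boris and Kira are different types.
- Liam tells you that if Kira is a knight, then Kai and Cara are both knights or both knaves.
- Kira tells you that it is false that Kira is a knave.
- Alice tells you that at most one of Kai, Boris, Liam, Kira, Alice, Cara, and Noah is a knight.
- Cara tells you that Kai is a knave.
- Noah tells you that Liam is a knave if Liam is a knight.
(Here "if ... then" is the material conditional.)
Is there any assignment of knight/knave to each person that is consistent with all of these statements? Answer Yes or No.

One consistent assignment: Kai=knight, Boris=knight, Liam=knight, Kira=knave, Alice=knave, Cara=knave, Noah=knave.

Yes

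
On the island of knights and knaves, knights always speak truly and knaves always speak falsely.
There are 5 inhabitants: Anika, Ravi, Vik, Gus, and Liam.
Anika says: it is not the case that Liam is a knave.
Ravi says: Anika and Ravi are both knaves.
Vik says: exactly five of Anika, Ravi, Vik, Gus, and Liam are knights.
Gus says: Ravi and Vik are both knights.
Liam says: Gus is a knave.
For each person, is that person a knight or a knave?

Anika (knight): "it is not the case that Liam is a knave" — true. ✓
Ravi is a knave, so "Anika and Ravi are both knaves" must be False — and it is.
Vik is a knave, and the claim "exactly five of Anika, Ravi, Vik, Gus, and Liam are knights" is indeed False.
Gus is a knave, so "Ravi and Vik are both knights" must be False — and it is.
Since Liam is a knight, "Gus is a knave" needs to be true, which holds.

Knights: Anika and Liam. Knaves: Ravi, Vik, and Gus.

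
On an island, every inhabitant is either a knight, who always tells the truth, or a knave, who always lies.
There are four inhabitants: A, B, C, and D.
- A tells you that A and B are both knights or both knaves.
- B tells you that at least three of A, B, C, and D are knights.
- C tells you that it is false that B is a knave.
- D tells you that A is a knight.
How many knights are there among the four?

4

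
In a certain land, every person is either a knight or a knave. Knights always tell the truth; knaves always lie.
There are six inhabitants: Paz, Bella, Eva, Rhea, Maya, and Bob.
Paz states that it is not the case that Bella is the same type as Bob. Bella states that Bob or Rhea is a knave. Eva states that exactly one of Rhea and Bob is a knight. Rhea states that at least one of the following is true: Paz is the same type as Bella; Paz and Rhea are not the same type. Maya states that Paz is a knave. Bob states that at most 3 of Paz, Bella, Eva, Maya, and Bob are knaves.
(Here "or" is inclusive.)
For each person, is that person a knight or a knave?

Paz is a knave, Bella is a knight, Eva is a knight, Rhea is a knave, Maya is a knight, and Bob is a knight.

Paz is a knave, and the claim "it is not the case that Bella is the same type as Bob" is indeed False.
Bella is a knight; "Bob or Rhea is a knave" is True, as required.
Eva (knight): "exactly one of Rhea and Bob is a knight" — True. ✓
Rhea is a knave; "at least one of the following is true: Paz is the same type as Bella; Paz and Rhea are not the same type" is False, as required.
Maya is a knight, and the claim "Paz is a knave" is indeed True.
Bob is a knight; "at most 3 of Paz, Bella, Eva, Maya, and Bob are knaves" is True, as required.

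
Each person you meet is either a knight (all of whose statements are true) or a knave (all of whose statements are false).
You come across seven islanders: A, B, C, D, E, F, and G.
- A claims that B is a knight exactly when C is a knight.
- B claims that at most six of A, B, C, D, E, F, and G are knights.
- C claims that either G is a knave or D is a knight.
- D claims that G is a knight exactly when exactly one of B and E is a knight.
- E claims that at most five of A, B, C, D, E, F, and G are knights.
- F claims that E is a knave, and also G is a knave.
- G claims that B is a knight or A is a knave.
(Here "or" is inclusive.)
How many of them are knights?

3

The unique consistent assignment is A=knave, B=knight, C=knave, D=knave, E=knight, F=knave, G=knight.
That has 3 knights.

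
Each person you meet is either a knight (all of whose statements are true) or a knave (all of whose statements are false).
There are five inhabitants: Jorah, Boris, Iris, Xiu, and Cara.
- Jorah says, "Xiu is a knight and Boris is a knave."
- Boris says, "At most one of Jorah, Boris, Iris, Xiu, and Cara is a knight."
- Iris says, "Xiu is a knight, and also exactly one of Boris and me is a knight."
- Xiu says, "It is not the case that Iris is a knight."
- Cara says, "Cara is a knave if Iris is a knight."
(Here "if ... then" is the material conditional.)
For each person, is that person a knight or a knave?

Jorah is a knight, Boris is a knave, Iris is a knave, Xiu is a knight, and Cara is a knight.

Suppose Jorah is a knave. Then Jorah's statement "Xiu is a knight and Boris is a knave" would have to be false. Checking the 16 ways to assign the others, none is consistent with every speaker.
(For instance, with Boris=knave, Iris=knave, Xiu=knight, Cara=knight, Jorah's claim "Xiu is a knight and Boris is a knave" comes out true where it would need to be false.)
So Jorah must be a knight, making "Xiu is a knight and Boris is a knave" true. Taking Jorah=knight, Boris=knave, Iris=knave, Xiu=knight, Cara=knight, each remaining statement checks out:
  Boris (knave): "at most one of Jorah, Boris, Iris, Xiu, and Cara is a knight" — false. ✓
  Iris (knave): "Xiu is a knight, and also exactly one of Boris and me is a knight" — false. ✓
  Xiu (knight): "it is not the case that Iris is a knight" — true. ✓
  Cara (knight): "Cara is a knave if Iris is a knight" — true. ✓
This is the unique consistent assignment.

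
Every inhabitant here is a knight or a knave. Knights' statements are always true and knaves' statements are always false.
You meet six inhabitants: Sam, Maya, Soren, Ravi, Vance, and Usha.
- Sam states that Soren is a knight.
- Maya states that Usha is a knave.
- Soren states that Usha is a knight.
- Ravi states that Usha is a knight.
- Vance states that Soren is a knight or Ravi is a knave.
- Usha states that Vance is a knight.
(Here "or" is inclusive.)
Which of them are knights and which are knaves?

Sam is a knight, Maya is a knave, Soren is a knight, Ravi is a knight, Vance is a knight, and Usha is a knight.

Sam is a knight; "Soren is a knight" is True, as required.
Maya (knave): "Usha is a knave" — false. ✓
Soren is a knight, so "Usha is a knight" must be True — and it is.
As a knight, Ravi's statement "Usha is a knight" should be True; it is.
Vance (knight): "Soren is a knight or Ravi is a knave" — True. ✓
Usha is a knight, and the claim "Vance is a knight" is indeed True.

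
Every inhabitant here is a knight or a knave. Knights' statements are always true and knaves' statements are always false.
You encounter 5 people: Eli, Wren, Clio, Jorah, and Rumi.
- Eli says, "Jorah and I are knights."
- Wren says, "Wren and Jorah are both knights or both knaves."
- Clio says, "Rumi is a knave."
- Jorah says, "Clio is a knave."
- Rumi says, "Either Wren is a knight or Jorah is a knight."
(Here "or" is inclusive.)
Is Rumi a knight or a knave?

Rumi is a knight.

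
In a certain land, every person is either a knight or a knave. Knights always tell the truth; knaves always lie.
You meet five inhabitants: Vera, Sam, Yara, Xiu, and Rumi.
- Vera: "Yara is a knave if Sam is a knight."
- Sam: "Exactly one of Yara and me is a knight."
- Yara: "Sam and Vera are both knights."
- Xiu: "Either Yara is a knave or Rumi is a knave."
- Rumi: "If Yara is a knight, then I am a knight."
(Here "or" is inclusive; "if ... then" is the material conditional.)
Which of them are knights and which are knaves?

Suppose Vera is a knave. Then Vera's statement "Yara is a knave if Sam is a knight" would have to be false. Checking the 16 ways to assign the others, none is consistent with every speaker.
(For instance, with Sam=knave, Yara=knave, Xiu=knight, Rumi=knight, Vera's claim "Yara is a knave if Sam is a knight" comes out true where it would need to be false.)
So Vera must be a knight, making "Yara is a knave if Sam is a knight" true. Taking Vera=knight, Sam=knave, Yara=knave, Xiu=knight, Rumi=knight, each remaining statement checks out:
  Sam (knave): "exactly one of Yara and me is a knight" — false. ✓
  Yara (knave): "Sam and Vera are both knights" — false. ✓
  Xiu (knight): "either Yara is a knave or Rumi is a knave" — true. ✓
  Rumi (knight): "if Yara is a knight, then I am a knight" — true. ✓
This is the unique consistent assignment.

Vera is a knight, Sam is a knave, Yara is a knave, Xiu is a knight, and Rumi is a knight.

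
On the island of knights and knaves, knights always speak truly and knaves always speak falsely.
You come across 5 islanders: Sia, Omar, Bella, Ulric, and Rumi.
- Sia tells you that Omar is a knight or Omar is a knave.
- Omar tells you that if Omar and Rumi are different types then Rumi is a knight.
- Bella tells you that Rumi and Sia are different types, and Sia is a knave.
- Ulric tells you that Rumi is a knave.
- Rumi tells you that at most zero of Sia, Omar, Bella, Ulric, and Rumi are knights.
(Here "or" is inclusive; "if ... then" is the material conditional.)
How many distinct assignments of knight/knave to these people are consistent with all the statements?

0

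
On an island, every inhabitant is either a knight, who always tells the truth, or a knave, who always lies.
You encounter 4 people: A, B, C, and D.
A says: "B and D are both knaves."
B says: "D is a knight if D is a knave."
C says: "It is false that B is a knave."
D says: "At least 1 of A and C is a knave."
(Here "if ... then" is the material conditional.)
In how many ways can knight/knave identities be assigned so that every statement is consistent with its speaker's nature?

Consistent assignments:
  A=knave, B=knight, C=knight, D=knight

1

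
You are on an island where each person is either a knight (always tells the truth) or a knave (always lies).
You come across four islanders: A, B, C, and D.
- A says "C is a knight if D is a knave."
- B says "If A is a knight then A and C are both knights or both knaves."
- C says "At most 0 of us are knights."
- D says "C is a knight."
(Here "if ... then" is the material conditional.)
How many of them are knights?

1

The unique consistent assignment is A=knave, B=knight, C=knave, D=knave.
That has 1 knight.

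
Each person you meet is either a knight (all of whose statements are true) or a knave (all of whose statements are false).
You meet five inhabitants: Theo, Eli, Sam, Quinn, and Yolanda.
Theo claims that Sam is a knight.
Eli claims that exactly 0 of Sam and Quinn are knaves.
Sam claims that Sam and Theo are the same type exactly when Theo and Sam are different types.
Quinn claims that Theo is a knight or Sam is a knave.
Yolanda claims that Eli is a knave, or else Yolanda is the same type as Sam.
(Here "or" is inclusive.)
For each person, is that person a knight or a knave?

Theo is a knave, Eli is a knave, Sam is a knave, Quinn is a knight, and Yolanda is a knight.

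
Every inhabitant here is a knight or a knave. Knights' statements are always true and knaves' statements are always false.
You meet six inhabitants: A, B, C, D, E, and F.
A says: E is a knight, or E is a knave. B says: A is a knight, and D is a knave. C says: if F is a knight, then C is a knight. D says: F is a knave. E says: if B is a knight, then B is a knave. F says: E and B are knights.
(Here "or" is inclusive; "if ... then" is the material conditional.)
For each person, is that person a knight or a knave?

A is a knight, B is a knave, C is a knight, D is a knight, E is a knight, and F is a knave.

A is a knight, so "E is a knight, or E is a knave" must be True — and it is.
Since B is a knave, "A is a knight, and D is a knave" needs to be False, which holds.
C is a knight; "if F is a knight, then C is a knight" is True, as required.
D is a knight, and the claim "F is a knave" is indeed True.
As a knight, E's statement "if B is a knight, then B is a knave" should be True; it is.
F is a knave, and the claim "E and B are knights" is indeed False.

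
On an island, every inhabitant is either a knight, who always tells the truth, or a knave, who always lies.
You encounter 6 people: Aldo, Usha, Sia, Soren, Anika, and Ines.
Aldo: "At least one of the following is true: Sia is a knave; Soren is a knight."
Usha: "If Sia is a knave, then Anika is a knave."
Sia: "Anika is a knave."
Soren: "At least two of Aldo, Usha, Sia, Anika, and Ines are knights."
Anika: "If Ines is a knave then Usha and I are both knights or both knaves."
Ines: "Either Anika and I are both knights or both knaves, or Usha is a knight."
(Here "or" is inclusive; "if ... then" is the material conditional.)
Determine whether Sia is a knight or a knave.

Sia is a knave.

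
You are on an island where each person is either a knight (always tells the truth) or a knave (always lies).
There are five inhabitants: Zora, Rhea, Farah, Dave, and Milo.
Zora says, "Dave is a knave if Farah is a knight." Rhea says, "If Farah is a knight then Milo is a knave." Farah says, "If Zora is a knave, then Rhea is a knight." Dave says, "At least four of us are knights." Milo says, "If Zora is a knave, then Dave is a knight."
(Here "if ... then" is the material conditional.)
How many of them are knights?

3

The unique consistent assignment is Zora=knight, Rhea=knave, Farah=knight, Dave=knave, Milo=knight.
That has 3 knights.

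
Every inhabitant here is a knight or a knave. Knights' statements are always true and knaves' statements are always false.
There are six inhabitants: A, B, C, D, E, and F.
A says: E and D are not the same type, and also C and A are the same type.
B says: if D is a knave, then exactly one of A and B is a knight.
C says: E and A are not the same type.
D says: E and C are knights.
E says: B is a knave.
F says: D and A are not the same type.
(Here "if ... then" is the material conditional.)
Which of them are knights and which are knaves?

A is a knave, B is a knight, C is a knave, D is a knave, E is a knave, and F is a knave.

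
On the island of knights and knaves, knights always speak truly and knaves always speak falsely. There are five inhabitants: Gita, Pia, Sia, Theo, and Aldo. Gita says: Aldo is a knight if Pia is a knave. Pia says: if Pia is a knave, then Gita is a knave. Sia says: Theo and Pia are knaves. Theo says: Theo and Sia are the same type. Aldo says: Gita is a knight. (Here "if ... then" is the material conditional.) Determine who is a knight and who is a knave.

As a knight, Gita's statement "Aldo is a knight if Pia is a knave" should be True; it is.
Pia is a knave; "if Pia is a knave, then Gita is a knave" is false, as required.
Since Sia is a knight, "Theo and Pia are knaves" needs to be True, which holds.
Theo (knave): "Theo and Sia are the same type" — false. ✓
Since Aldo is a knight, "Gita is a knight" needs to be True, which holds.

Knights: Gita, Sia, and Aldo. Knaves: Pia and Theo.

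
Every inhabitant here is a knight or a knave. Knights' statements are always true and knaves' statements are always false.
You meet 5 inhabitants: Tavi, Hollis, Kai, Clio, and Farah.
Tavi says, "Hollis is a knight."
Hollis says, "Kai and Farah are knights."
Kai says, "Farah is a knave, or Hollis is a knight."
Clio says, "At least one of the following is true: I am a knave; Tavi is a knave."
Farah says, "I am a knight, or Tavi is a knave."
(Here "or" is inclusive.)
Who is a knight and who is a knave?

Tavi is a knave, Hollis is a knave, Kai is a knave, Clio is a knight, and Farah is a knight.

Suppose Tavi is a knight. Then Tavi's statement "Hollis is a knight" would have to be true. Checking the 16 ways to assign the others, none is consistent with every speaker.
(For instance, with Hollis=knave, Kai=knave, Clio=knight, Farah=knight, Tavi's claim "Hollis is a knight" comes out false where it would need to be true.)
So Tavi must be a knave, making "Hollis is a knight" false. Taking Tavi=knave, Hollis=knave, Kai=knave, Clio=knight, Farah=knight, each remaining statement checks out:
  Hollis (knave): "Kai and Farah are knights" — false. ✓
  Kai (knave): "Farah is a knave, or Hollis is a knight" — false. ✓
  Clio (knight): "at least one of the following is true: I am a knave; Tavi is a knave" — true. ✓
  Farah (knight): "I am a knight, or Tavi is a knave" — true. ✓
This is the unique consistent assignment.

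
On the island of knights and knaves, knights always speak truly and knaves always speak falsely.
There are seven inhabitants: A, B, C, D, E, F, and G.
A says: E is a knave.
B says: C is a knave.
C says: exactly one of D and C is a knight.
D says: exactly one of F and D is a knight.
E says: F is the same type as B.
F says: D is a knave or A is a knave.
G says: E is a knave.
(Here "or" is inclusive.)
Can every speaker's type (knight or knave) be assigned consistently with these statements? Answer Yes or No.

Checking all 128 assignments, each has at least one speaker whose statement's truth value contradicts their type.

No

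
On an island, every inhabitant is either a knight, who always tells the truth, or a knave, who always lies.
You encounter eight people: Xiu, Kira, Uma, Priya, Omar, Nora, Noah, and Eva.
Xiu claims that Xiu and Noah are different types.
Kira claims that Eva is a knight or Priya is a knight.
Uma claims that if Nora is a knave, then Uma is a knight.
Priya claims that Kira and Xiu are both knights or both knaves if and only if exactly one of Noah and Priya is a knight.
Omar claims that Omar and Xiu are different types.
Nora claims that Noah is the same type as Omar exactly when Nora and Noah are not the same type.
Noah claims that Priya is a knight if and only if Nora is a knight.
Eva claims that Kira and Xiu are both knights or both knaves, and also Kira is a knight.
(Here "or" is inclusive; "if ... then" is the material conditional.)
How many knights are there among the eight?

2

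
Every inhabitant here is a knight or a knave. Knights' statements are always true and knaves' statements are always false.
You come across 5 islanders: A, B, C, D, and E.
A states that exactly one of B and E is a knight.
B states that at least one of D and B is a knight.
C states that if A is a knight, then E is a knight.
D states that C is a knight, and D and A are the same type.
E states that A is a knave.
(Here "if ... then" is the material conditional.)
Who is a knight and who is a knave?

Knights: A and B. Knaves: C, D, and E.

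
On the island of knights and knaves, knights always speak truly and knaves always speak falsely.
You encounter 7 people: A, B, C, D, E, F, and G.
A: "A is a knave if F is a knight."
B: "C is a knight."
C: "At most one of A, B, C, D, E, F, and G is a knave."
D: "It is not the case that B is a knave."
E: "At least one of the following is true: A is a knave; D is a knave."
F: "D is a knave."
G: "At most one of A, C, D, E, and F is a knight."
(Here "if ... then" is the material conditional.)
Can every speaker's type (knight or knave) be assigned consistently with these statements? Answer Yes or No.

No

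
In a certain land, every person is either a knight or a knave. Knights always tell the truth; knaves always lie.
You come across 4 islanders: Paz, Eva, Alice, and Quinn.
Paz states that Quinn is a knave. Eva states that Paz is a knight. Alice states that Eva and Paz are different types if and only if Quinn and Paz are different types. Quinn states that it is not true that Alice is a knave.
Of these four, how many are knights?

The unique consistent assignment is Paz=knight, Eva=knight, Alice=knave, Quinn=knave.
That has 2 knights.

2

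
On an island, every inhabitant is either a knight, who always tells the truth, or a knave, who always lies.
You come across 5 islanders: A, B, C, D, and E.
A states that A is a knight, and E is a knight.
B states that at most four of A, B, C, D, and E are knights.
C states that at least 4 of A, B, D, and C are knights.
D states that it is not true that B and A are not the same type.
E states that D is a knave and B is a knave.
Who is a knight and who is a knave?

A is a knave, B is a knight, C is a knave, D is a knave, and E is a knave.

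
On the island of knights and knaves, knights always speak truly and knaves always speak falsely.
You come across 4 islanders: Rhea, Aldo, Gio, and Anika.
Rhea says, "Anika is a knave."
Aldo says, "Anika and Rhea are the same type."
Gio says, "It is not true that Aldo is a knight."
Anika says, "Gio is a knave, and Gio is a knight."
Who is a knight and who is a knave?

Rhea is a knight, Aldo is a knave, Gio is a knight, and Anika is a knave.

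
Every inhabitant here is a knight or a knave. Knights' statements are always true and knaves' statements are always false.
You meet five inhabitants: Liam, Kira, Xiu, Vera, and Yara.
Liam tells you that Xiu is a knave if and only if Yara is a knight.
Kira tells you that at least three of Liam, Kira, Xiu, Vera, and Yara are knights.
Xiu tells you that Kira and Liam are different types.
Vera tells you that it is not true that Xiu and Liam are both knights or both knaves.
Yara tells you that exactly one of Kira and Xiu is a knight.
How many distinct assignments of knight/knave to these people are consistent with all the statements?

Consistent assignments:
  Liam=knight, Kira=knight, Xiu=knave, Vera=knight, Yara=knight
  Liam=knave, Kira=knave, Xiu=knave, Vera=knave, Yara=knave

2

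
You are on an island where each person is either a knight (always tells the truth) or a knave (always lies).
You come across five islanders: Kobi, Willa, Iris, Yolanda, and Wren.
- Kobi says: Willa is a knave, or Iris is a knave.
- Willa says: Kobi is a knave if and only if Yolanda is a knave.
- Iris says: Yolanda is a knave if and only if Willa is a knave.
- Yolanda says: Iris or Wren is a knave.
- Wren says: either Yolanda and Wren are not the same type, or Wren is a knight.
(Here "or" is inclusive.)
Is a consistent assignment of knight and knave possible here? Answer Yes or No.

One consistent assignment: Kobi=knight, Willa=knave, Iris=knight, Yolanda=knave, Wren=knight.

Yes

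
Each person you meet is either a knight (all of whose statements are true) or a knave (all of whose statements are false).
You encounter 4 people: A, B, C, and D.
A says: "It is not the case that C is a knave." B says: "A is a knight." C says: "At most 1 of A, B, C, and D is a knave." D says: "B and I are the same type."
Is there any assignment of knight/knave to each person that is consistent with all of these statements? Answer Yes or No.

Yes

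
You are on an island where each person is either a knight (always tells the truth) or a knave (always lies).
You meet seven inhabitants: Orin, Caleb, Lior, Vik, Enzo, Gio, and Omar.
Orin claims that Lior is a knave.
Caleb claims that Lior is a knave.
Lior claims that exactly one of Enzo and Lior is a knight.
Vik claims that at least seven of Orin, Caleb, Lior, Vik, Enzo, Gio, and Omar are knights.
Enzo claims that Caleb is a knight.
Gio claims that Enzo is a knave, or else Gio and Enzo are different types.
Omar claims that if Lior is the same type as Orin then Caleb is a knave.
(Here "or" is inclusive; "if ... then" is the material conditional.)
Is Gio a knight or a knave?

Gio is a knight.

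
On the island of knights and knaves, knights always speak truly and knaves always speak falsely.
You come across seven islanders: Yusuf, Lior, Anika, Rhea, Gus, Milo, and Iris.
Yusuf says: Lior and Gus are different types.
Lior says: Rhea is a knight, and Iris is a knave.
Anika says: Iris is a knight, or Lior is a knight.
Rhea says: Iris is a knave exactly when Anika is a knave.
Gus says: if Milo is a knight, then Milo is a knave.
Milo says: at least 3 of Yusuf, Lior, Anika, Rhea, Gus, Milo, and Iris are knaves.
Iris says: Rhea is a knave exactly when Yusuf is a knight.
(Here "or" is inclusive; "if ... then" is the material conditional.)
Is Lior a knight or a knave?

Lior is a knave.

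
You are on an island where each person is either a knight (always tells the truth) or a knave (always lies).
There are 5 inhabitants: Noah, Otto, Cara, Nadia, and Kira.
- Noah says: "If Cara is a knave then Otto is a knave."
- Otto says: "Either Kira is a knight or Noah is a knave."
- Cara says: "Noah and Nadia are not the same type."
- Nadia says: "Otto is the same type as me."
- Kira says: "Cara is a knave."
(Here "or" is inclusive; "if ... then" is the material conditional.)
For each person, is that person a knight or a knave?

Knights: Otto and Kira. Knaves: Noah, Cara, and Nadia.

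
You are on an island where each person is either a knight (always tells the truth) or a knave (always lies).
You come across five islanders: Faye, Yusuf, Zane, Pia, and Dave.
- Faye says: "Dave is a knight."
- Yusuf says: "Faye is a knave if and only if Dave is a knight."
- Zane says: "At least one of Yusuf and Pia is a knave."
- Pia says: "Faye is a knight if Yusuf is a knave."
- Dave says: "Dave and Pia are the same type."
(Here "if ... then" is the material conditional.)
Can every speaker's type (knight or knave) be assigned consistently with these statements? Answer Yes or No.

Yes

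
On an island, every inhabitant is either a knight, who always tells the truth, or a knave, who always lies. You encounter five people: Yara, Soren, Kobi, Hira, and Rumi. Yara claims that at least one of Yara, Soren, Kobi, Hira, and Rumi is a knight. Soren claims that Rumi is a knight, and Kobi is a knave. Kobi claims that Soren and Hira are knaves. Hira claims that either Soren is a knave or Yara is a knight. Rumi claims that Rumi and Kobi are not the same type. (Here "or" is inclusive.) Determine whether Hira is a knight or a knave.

Hira is a knight.

Consistent assignments: {Yara=knight, Soren=knight, Kobi=knave, Hira=knight, Rumi=knight}; {Yara=knight, Soren=knave, Kobi=knave, Hira=knight, Rumi=knave}
In every consistent assignment, Hira is a knight.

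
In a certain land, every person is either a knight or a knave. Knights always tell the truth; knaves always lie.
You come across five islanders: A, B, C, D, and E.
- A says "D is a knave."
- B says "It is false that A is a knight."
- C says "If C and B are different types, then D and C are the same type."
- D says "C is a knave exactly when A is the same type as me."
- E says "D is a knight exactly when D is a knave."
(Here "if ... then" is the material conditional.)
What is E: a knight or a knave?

Consistent assignments: {A=knave, B=knight, C=knight, D=knight, E=knave}
In every consistent assignment, E is a knave.

E is a knave.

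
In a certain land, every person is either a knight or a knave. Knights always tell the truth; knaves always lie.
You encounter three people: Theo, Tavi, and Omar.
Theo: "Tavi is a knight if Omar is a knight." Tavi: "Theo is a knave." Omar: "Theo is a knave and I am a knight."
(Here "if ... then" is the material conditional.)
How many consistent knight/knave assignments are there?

1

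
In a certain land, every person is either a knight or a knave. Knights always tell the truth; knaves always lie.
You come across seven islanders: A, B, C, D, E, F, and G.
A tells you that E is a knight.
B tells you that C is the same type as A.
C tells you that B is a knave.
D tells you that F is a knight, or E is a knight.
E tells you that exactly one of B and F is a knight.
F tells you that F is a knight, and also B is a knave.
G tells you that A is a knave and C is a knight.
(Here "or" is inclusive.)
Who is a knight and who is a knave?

A is a knave, B is a knave, C is a knight, D is a knave, E is a knave, F is a knave, and G is a knight.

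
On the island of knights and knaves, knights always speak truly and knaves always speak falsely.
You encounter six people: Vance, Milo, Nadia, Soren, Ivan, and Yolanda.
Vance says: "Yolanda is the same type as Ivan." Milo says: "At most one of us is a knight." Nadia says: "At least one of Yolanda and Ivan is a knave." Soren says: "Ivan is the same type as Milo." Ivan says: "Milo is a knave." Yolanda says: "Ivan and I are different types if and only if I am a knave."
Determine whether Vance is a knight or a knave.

Consistent assignments: {Vance=knight, Milo=knave, Nadia=knave, Soren=knave, Ivan=knight, Yolanda=knight}
In every consistent assignment, Vance is a knight.

Vance is a knight.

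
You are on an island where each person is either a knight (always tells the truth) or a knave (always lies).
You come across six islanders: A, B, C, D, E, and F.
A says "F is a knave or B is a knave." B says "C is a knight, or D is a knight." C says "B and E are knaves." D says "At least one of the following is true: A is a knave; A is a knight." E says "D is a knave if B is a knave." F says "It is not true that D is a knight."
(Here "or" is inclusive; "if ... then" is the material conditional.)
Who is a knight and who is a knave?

A is a knight, and the claim "F is a knave or B is a knave" is indeed true.
B (knight): "C is a knight, or D is a knight" — true. ✓
Since C is a knave, "B and E are knaves" needs to be False, which holds.
D (knight): "at least one of the following is true: A is a knave; A is a knight" — true. ✓
E is a knight, so "D is a knave if B is a knave" must be true — and it is.
F is a knave, so "it is not true that D is a knight" must be False — and it is.

Knights: A, B, D, and E. Knaves: C and F.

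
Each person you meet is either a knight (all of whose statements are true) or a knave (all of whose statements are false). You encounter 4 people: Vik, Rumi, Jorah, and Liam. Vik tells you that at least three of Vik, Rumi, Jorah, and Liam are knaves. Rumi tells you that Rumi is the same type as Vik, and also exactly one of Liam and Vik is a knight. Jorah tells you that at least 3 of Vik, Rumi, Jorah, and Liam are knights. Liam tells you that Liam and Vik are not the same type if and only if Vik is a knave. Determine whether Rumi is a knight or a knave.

Rumi is a knave.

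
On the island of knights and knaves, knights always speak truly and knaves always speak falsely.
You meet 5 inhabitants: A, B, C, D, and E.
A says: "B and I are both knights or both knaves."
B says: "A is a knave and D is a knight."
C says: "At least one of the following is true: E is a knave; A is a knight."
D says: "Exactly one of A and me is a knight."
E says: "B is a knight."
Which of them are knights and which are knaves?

A is a knave, B is a knight, C is a knave, D is a knight, and E is a knight.

A is a knave; "B and I are both knights or both knaves" is False, as required.
As a knight, B's statement "A is a knave and D is a knight" should be true; it is.
C is a knave, and the claim "at least one of the following is true: E is a knave; A is a knight" is indeed False.
D is a knight, and the claim "exactly one of A and me is a knight" is indeed true.
As a knight, E's statement "B is a knight" should be true; it is.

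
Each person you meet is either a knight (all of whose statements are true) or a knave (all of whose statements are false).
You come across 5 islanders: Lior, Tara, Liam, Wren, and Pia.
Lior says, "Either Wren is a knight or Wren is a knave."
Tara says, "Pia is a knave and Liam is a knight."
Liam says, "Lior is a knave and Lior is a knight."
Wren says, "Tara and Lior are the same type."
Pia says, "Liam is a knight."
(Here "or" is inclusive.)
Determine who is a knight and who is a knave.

Lior is a knight, and the claim "either Wren is a knight or Wren is a knave" is indeed True.
Since Tara is a knave, "Pia is a knave and Liam is a knight" needs to be False, which holds.
Liam is a knave, so "Lior is a knave and Lior is a knight" must be False — and it is.
Wren is a knave, so "Tara and Lior are the same type" must be False — and it is.
Pia is a knave; "Liam is a knight" is False, as required.

Knights: Lior. Knaves: Tara, Liam, Wren, and Pia.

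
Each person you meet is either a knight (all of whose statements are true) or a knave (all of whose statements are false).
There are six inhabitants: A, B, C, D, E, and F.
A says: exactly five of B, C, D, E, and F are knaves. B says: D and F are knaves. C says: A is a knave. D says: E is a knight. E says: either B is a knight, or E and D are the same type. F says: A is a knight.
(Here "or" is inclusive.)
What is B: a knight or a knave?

B is a knave.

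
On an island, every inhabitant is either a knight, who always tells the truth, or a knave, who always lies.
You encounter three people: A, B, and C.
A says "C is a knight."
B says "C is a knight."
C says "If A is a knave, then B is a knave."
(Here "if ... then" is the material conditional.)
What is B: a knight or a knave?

B is a knight.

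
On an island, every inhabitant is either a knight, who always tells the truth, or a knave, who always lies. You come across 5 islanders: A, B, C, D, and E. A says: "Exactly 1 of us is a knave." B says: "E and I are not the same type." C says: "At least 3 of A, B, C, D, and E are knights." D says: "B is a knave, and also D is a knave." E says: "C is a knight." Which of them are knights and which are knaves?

A is a knave, B is a knight, C is a knave, D is a knave, and E is a knave.

A (knave): "exactly 1 of us is a knave" — false. ✓
Since B is a knight, "E and I are not the same type" needs to be True, which holds.
C is a knave, and the claim "at least 3 of A, B, C, D, and E are knights" is indeed false.
As a knave, D's statement "B is a knave, and also D is a knave" should be false; it is.
E (knave): "C is a knight" — false. ✓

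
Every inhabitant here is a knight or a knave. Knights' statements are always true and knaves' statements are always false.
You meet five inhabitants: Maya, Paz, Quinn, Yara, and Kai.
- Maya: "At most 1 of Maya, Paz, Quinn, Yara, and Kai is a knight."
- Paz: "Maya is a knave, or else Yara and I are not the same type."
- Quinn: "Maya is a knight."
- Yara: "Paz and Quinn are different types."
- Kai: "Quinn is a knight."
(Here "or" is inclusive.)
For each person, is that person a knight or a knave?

Maya is a knave, Paz is a knight, Quinn is a knave, Yara is a knight, and Kai is a knave.

As a knave, Maya's statement "at most 1 of Maya, Paz, Quinn, Yara, and Kai is a knight" should be false; it is.
Paz is a knight; "Maya is a knave, or else Yara and I are not the same type" is true, as required.
Quinn is a knave, and the claim "Maya is a knight" is indeed false.
Since Yara is a knight, "Paz and Quinn are different types" needs to be true, which holds.
Kai (knave): "Quinn is a knight" — false. ✓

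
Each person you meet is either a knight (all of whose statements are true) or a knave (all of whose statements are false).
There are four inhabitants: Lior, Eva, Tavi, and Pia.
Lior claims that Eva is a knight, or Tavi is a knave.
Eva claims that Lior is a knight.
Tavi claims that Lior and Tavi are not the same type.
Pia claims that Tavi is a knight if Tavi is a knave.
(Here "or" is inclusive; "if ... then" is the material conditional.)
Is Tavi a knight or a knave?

Consistent assignments: {Lior=knave, Eva=knave, Tavi=knight, Pia=knight}
In every consistent assignment, Tavi is a knight.

Tavi is a knight.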